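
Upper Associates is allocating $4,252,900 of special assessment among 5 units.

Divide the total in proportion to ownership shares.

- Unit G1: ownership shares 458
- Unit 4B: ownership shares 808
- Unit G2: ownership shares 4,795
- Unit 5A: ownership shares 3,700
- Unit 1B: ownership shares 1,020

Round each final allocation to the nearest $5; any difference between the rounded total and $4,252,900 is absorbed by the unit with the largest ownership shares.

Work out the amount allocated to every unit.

Combined ownership shares = 458 + 808 + 4,795 + 3,700 + 1,020 = 10,781.
Pro-rata amounts: Unit G1 180,672.31; Unit 4B 318,740.67; Unit G2 1,891,536.55; Unit 5A 1,459,579.82; Unit 1B 402,370.65.
At nearest $5: Unit G1 $180,670; Unit 4B $318,740; Unit G2 $1,891,535; Unit 5A $1,459,580; Unit 1B $402,370. Sum = $4,252,895.
Difference $4,252,900 − $4,252,895 = +$5 applied to largest ownership shares (Unit G2): Unit G2 becomes $1,891,540.

Unit G1: $180,670 · Unit 4B: $318,740 · Unit G2: $1,891,540 · Unit 5A: $1,459,580 · Unit 1B: $402,370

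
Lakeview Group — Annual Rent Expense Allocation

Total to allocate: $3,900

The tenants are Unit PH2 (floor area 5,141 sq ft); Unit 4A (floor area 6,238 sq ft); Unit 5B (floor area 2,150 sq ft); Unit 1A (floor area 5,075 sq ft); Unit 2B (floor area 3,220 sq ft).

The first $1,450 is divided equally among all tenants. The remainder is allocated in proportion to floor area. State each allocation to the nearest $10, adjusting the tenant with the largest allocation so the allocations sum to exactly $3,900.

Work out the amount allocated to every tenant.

First tranche $1,450 split equally: $290 each.
Remainder $2,450 by floor area (total 21,824): Unit PH2 577.14 → $580; Unit 4A 700.29 → $700; Unit 5B 241.36 → $240; Unit 1A 569.73 → $570; Unit 2B 361.48 → $360.
Totals: Unit PH2 $290 + $580 = $870; Unit 4A $290 + $700 = $990; Unit 5B $290 + $240 = $530; Unit 1A $290 + $570 = $860; Unit 2B $290 + $360 = $650.

Unit PH2: $870 · Unit 4A: $990 · Unit 5B: $530 · Unit 1A: $860 · Unit 2B: $650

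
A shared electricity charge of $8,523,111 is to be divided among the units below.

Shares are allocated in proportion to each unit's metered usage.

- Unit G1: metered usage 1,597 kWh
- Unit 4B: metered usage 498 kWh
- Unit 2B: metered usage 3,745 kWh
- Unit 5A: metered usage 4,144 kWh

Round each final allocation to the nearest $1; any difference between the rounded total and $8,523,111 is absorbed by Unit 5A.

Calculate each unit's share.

Unit G1: $1,363,322 | Unit 4B: $425,131 | Unit 2B: $3,197,020 | Unit 5A: $3,537,638

Sum of metered usage: 9,984.
Pro-rata amounts: Unit G1 1,597/9,984 × $8,523,111 = 1,363,322.14; Unit 4B 498/9,984 × $8,523,111 = 425,131.14; Unit 2B 3,745/9,984 × $8,523,111 = 3,197,020.30; Unit 5A 4,144/9,984 × $8,523,111 = 3,537,637.42.
After rounding ($1): Unit G1 $1,363,322; Unit 4B $425,131; Unit 2B $3,197,020; Unit 5A $3,537,637. Sum = $8,523,110.
Difference $8,523,111 − $8,523,110 = +$1 applied to Unit 5A: Unit 5A becomes $3,537,638.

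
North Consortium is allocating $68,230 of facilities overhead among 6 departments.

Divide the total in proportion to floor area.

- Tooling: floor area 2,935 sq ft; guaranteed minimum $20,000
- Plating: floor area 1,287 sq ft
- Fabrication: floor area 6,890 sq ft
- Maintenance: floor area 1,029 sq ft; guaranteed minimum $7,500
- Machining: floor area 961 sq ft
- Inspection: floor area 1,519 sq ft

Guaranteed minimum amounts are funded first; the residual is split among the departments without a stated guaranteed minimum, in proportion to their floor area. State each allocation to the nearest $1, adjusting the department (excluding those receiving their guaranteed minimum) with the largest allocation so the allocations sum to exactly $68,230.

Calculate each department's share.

Guaranteed amounts: Tooling $20,000; Maintenance $7,500. Residual $40,730.
Residual split over remaining floor area 10,657: Plating 4,918.79 → $4,919; Fabrication 26,332.90 → $26,333; Machining 3,672.85 → $3,673; Inspection 5,805.47 → $5,805.

Tooling: $20,000; Plating: $4,919; Fabrication: $26,333; Maintenance: $7,500; Machining: $3,673; Inspection: $5,805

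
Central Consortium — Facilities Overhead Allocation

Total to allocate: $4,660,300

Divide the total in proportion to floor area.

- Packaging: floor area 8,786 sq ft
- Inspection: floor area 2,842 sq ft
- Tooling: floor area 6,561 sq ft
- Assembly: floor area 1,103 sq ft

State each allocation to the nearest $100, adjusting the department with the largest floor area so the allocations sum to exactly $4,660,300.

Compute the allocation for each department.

Floor area total: 19,292.
Raw shares: Packaging 8,786/19,292 × $4,660,300 = 2,122,402.85; Inspection 2,842/19,292 × $4,660,300 = 686,531.86; Tooling 6,561/19,292 × $4,660,300 = 1,584,917.49; Assembly 1,103/19,292 × $4,660,300 = 266,447.80.
At nearest $100: Packaging $2,122,400; Inspection $686,500; Tooling $1,584,900; Assembly $266,400. Sum = $4,660,200.
Difference $4,660,300 − $4,660,200 = +$100 applied to largest floor area (Packaging): Packaging becomes $2,122,500.

Packaging: $2,122,500 · Inspection: $686,500 · Tooling: $1,584,900 · Assembly: $266,400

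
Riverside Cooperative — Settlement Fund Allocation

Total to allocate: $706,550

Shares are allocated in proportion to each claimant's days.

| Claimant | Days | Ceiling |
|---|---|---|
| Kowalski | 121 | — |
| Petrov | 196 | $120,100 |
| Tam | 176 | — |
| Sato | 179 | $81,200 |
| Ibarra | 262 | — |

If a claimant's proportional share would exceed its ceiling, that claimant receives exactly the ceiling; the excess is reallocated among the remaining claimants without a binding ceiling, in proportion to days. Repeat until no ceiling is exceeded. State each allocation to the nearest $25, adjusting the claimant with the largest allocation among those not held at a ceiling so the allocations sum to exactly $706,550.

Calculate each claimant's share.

Days total: 934.
Unconstrained shares: Kowalski 91,533.78; Petrov 148,269.59; Tam 133,140.04; Sato 135,409.48; Ibarra 198,197.11.
Capped: Petrov ($120,100), Sato ($81,200); balance $505,250 reallocated over remaining days 559.
Shares after redistribution: Kowalski 109,365.38 → $109,375; Tam 159,076.92 → $159,075; Ibarra 236,807.69 → $236,800.

Kowalski: $109,375; Petrov: $120,100; Tam: $159,075; Sato: $81,200; Ibarra: $236,800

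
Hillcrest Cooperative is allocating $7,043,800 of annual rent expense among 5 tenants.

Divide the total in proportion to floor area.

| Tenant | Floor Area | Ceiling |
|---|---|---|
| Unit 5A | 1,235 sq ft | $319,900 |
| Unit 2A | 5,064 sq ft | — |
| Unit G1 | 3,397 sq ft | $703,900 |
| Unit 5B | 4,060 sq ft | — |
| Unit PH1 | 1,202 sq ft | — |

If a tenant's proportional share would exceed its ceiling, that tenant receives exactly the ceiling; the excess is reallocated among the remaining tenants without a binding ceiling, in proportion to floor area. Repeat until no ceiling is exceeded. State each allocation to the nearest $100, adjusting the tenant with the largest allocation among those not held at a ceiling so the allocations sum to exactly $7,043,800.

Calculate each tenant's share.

Unit 5A: $319,900; Unit 2A: $2,952,200; Unit G1: $703,900; Unit 5B: $2,367,000; Unit PH1: $700,800

Sum of floor area: 14,958.
Unconstrained shares: Unit 5A 581,567.92; Unit 2A 2,384,663.94; Unit G1 1,599,664.97; Unit 5B 1,911,875.12; Unit PH1 566,028.05.
Held at cap: Unit 5A ($319,900), Unit G1 ($703,900); remaining pool $6,020,000 reallocated over remaining floor area 10,326.
Redistributed shares: Unit 2A 2,952,283.56 → $2,952,300; Unit 5B 2,366,957.20 → $2,367,000; Unit PH1 700,759.25 → $700,800.
Rounding difference −$100 applied to Unit 2A → $2,952,200.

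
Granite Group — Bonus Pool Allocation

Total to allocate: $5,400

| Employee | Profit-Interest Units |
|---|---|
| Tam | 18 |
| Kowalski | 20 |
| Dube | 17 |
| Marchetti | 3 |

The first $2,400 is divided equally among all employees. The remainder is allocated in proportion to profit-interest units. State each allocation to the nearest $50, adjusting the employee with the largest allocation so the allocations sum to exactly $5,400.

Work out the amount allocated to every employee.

Equal tier: $2,400 ÷ 4 = $600 apiece.
Remainder $3,000 by profit-interest units (total 58): Tam 931.03 → $950; Kowalski 1,034.48 → $1,050; Dube 879.31 → $900; Marchetti 155.17 → $150.
Rounding difference −$50 on remainder applied to Kowalski.
Totals: Tam $600 + $950 = $1,550; Kowalski $600 + $1,000 = $1,600; Dube $600 + $900 = $1,500; Marchetti $600 + $150 = $750.

Tam: $1,550 | Kowalski: $1,600 | Dube: $1,500 | Marchetti: $750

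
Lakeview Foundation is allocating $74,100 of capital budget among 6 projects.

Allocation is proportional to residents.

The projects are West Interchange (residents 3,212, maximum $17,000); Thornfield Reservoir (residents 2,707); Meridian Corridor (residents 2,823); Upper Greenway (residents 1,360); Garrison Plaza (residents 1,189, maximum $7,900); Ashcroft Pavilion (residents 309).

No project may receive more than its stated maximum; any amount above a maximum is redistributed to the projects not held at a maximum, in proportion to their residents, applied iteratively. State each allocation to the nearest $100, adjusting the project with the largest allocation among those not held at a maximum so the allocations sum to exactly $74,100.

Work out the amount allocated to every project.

West Interchange: $17,000; Thornfield Reservoir: $18,500; Meridian Corridor: $19,300; Upper Greenway: $9,300; Garrison Plaza: $7,900; Ashcroft Pavilion: $2,100

Total residents = 11,600.
Unconstrained shares: West Interchange 20,518.03; Thornfield Reservoir 17,292.13; Meridian Corridor 18,033.13; Upper Greenway 8,687.59; Garrison Plaza 7,595.25; Ashcroft Pavilion 1,973.87.
Cap binds for West Interchange ($17,000); remaining pool $57,100 reallocated over remaining residents 8,388.
Cap binds for Garrison Plaza ($7,900); remaining pool $49,200 reallocated over remaining residents 7,199.
Shares after redistribution: Thornfield Reservoir 18,500.40 → $18,500; Meridian Corridor 19,293.18 → $19,300; Upper Greenway 9,294.62 → $9,300; Ashcroft Pavilion 2,111.79 → $2,100.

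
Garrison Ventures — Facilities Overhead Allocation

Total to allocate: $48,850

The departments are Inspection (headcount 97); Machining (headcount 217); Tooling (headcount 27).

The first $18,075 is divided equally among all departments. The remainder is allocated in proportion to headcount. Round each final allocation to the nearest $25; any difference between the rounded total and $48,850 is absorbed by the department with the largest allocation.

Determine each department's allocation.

$18,075 shared equally gives $6,025 per department.
Remainder $30,775 by headcount (total 341): Inspection 8,754.18 → $8,750; Machining 19,584.09 → $19,575; Tooling 2,436.73 → $2,425.
Rounding difference +$25 on remainder applied to Machining.
Totals: Inspection $6,025 + $8,750 = $14,775; Machining $6,025 + $19,600 = $25,625; Tooling $6,025 + $2,425 = $8,450.

Inspection: $14,775; Machining: $25,625; Tooling: $8,450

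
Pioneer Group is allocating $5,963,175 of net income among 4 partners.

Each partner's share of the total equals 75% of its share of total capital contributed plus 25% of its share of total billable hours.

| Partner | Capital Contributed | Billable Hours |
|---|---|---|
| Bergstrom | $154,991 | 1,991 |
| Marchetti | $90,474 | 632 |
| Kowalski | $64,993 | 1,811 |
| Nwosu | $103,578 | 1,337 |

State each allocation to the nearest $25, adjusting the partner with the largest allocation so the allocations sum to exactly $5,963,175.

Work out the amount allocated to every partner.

Bergstrom: $2,188,525; Marchetti: $1,140,550; Kowalski: $1,169,875; Nwosu: $1,464,225

Totals — capital contributed 414,036, billable hours 5,771.
Combined weights (75% capital contributed + 25% billable hours): Bergstrom 0.3670; Marchetti 0.1913; Kowalski 0.1962; Nwosu 0.2455.
Proportional shares: Bergstrom 2,188,524.58; Marchetti 1,140,553.78; Kowalski 1,169,875.42; Nwosu 1,464,221.21.
Rounded to nearest $25: Bergstrom $2,188,525; Marchetti $1,140,550; Kowalski $1,169,875; Nwosu $1,464,225. Sum = $5,963,175.
Rounded total matches; no reconciliation needed.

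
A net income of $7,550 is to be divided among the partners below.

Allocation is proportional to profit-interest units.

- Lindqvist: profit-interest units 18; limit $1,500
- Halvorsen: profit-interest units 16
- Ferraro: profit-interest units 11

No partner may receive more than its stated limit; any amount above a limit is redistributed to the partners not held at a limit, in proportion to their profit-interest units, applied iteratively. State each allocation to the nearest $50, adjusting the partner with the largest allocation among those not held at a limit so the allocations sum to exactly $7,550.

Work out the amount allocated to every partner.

Combined profit-interest units = 45.
Pro-rata shares before constraints: Lindqvist 3,020.00; Halvorsen 2,684.44; Ferraro 1,845.56.
Cap binds for Lindqvist ($1,500); residual $6,050 reallocated over remaining profit-interest units 27.
Remaining shares: Halvorsen 3,585.19 → $3,600; Ferraro 2,464.81 → $2,450.

Lindqvist: $1,500; Halvorsen: $3,600; Ferraro: $2,450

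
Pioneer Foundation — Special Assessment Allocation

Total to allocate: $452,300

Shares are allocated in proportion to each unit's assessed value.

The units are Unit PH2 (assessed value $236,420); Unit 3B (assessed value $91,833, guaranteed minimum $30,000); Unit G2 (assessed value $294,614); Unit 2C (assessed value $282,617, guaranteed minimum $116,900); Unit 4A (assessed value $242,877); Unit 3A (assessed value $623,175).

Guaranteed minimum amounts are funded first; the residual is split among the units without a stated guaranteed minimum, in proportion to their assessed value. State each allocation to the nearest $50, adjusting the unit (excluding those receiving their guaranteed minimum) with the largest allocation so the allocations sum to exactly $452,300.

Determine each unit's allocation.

Fund the minimums — Unit 3B $30,000; Unit 2C $116,900. Residual $305,400.
Residual split over remaining assessed value 1,397,086: Unit PH2 51,680.90 → $51,700; Unit G2 64,401.99 → $64,400; Unit 4A 53,092.39 → $53,100; Unit 3A 136,224.72 → $136,200.

Unit PH2: $51,700; Unit 3B: $30,000; Unit G2: $64,400; Unit 2C: $116,900; Unit 4A: $53,100; Unit 3A: $136,200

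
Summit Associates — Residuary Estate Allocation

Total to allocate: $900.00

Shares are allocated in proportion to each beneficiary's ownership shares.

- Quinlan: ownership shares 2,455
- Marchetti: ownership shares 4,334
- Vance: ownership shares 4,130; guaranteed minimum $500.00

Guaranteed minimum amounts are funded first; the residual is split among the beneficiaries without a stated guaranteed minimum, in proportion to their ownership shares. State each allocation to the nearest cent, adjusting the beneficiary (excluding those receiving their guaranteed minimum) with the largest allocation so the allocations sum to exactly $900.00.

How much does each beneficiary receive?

Minimums first: Vance $500.00. Balance $400.00.
Balance split over remaining ownership shares 6,789: Quinlan 144.6458 → $144.65; Marchetti 255.3542 → $255.35.

Quinlan: $144.65 | Marchetti: $255.35 | Vance: $500.00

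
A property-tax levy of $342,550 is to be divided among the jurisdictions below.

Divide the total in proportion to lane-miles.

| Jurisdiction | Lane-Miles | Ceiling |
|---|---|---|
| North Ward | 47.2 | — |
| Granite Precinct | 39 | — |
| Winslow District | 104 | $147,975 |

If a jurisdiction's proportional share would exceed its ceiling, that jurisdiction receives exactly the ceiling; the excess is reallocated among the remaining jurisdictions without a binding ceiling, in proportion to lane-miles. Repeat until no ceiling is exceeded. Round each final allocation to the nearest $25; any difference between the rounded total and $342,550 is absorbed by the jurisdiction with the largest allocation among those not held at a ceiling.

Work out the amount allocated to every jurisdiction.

Sum of lane-miles: 190.2.
Pro-rata shares before constraints: North Ward 85,007.15; Granite Precinct 70,238.96; Winslow District 187,303.89.
Cap binds for Winslow District ($147,975); residual $194,575 reallocated over remaining lane-miles 86.2.
Remaining shares: North Ward 106,542.23 → $106,550; Granite Precinct 88,032.77 → $88,025.

North Ward: $106,550; Granite Precinct: $88,025; Winslow District: $147,975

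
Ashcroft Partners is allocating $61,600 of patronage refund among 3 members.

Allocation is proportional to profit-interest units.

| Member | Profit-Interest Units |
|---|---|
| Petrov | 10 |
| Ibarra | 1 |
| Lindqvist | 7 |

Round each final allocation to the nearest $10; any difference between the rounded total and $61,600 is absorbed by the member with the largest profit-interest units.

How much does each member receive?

Sum of profit-interest units: 10 + 1 + 7 = 18.
Raw shares: Petrov 34,222.22; Ibarra 3,422.22; Lindqvist 23,955.56.
Rounded to nearest $10: Petrov $34,220; Ibarra $3,420; Lindqvist $23,960. Sum = $61,600.
Sum already equals the total — no adjustment.

Petrov: $34,220 | Ibarra: $3,420 | Lindqvist: $23,960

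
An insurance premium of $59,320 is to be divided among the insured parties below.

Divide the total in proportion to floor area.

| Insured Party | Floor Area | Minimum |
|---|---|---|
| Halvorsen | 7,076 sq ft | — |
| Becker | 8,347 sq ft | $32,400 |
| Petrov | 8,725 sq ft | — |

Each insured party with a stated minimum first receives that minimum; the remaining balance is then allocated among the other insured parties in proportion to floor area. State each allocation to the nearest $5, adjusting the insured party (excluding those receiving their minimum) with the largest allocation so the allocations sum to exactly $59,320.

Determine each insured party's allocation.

Halvorsen: $12,055; Becker: $32,400; Petrov: $14,865

Fund the minimums — Becker $32,400. Residual $26,920.
Residual split over remaining floor area 15,801: Halvorsen 12,055.31 → $12,055; Petrov 14,864.69 → $14,865.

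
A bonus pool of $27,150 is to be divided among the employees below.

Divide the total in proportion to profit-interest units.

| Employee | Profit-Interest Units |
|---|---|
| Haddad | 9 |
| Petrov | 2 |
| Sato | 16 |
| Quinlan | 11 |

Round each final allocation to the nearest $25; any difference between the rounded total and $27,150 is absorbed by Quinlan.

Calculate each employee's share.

Haddad: $6,425 | Petrov: $1,425 | Sato: $11,425 | Quinlan: $7,875

Total profit-interest units = 38.
Unrounded shares: Haddad 9/38 × $27,150 = 6,430.26; Petrov 2/38 × $27,150 = 1,428.95; Sato 16/38 × $27,150 = 11,431.58; Quinlan 11/38 × $27,150 = 7,859.21.
Rounded to nearest $25: Haddad $6,425; Petrov $1,425; Sato $11,425; Quinlan $7,850. Sum = $27,125.
Difference $27,150 − $27,125 = +$25 applied to Quinlan: Quinlan becomes $7,875.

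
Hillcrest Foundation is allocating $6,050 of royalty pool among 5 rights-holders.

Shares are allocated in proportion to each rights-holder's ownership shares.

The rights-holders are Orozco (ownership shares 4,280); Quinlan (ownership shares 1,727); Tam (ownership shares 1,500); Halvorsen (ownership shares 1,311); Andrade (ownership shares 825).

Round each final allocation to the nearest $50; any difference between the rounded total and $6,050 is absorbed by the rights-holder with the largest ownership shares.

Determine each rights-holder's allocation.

Total ownership shares = 4,280 + 1,727 + 1,500 + 1,311 + 825 = 9,643.
Raw shares: Orozco 2,685.26; Quinlan 1,083.52; Tam 941.10; Halvorsen 822.52; Andrade 517.60.
At nearest $50: Orozco $2,700; Quinlan $1,100; Tam $950; Halvorsen $800; Andrade $500. Sum = $6,050.
No rounding difference to absorb.

Orozco: $2,700 · Quinlan: $1,100 · Tam: $950 · Halvorsen: $800 · Andrade: $500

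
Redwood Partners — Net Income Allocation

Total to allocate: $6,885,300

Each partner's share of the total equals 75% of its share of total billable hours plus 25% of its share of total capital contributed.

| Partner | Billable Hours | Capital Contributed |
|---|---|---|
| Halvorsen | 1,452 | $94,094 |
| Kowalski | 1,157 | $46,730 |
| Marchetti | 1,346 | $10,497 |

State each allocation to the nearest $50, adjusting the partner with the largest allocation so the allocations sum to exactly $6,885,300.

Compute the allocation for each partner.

Halvorsen: $2,966,200; Kowalski: $2,042,250; Marchetti: $1,876,850

Totals — billable hours 3,955, capital contributed 151,321.
Blended shares (75% billable hours + 25% capital contributed): Halvorsen 0.4308; Kowalski 0.2966; Marchetti 0.2726.
Pro-rata amounts: Halvorsen 2,966,200.74; Kowalski 2,042,243.63; Marchetti 1,876,855.64.
At nearest $50: Halvorsen $2,966,200; Kowalski $2,042,250; Marchetti $1,876,850. Sum = $6,885,300.
No rounding difference to absorb.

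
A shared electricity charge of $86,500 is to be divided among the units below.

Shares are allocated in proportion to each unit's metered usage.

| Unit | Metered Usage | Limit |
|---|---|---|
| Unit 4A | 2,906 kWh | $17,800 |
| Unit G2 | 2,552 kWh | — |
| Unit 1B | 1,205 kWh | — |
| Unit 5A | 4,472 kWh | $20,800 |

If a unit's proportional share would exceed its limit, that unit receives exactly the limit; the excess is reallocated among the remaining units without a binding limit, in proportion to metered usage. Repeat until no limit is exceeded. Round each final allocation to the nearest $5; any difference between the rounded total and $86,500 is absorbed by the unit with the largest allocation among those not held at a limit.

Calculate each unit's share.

Total metered usage = 11,135.
Pro-rata shares before constraints: Unit 4A 22,574.67; Unit G2 19,824.70; Unit 1B 9,360.80; Unit 5A 34,739.83.
Cap binds for Unit 4A ($17,800), Unit 5A ($20,800); balance $47,900 reallocated over remaining metered usage 3,757.
Remaining shares: Unit G2 32,536.81 → $32,535; Unit 1B 15,363.19 → $15,365.

Unit 4A: $17,800 · Unit G2: $32,535 · Unit 1B: $15,365 · Unit 5A: $20,800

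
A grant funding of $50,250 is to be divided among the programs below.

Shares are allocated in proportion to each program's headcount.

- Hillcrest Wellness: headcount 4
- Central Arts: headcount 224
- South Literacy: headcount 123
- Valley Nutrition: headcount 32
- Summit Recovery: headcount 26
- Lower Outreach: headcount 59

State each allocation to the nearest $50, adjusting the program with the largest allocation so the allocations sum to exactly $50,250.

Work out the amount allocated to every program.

Total headcount = 468.
Pro-rata amounts: Hillcrest Wellness 4/468 × $50,250 = 429.49; Central Arts 224/468 × $50,250 = 24,051.28; South Literacy 123/468 × $50,250 = 13,206.73; Valley Nutrition 32/468 × $50,250 = 3,435.90; Summit Recovery 26/468 × $50,250 = 2,791.67; Lower Outreach 59/468 × $50,250 = 6,334.94.
Rounded to nearest $50: Hillcrest Wellness $450; Central Arts $24,050; South Literacy $13,200; Valley Nutrition $3,450; Summit Recovery $2,800; Lower Outreach $6,350. Sum = $50,300.
Difference $50,250 − $50,300 = −$50 applied to largest allocation (Central Arts): Central Arts becomes $24,000.

Hillcrest Wellness: $450 | Central Arts: $24,000 | South Literacy: $13,200 | Valley Nutrition: $3,450 | Summit Recovery: $2,800 | Lower Outreach: $6,350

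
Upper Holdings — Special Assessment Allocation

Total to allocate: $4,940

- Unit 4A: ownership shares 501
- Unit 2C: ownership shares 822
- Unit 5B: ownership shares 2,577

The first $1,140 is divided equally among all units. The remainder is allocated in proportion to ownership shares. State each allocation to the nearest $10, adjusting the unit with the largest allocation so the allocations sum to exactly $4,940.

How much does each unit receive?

$1,140 shared equally gives $380 per unit.
Remainder $3,800 by ownership shares (total 3,900): Unit 4A 488.15 → $490; Unit 2C 800.92 → $800; Unit 5B 2,510.92 → $2,510.
Totals: Unit 4A $380 + $490 = $870; Unit 2C $380 + $800 = $1,180; Unit 5B $380 + $2,510 = $2,890.

Unit 4A: $870 · Unit 2C: $1,180 · Unit 5B: $2,890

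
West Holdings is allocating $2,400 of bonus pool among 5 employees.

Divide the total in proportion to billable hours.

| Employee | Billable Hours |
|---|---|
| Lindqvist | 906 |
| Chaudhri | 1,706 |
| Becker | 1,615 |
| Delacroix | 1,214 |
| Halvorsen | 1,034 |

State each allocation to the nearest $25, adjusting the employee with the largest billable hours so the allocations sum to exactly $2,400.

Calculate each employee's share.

Sum of billable hours: 6,475.
Proportional shares: Lindqvist 906/6,475 × $2,400 = 335.81; Chaudhri 1,706/6,475 × $2,400 = 632.34; Becker 1,615/6,475 × $2,400 = 598.61; Delacroix 1,214/6,475 × $2,400 = 449.98; Halvorsen 1,034/6,475 × $2,400 = 383.26.
Rounded to nearest $25: Lindqvist $325; Chaudhri $625; Becker $600; Delacroix $450; Halvorsen $375. Sum = $2,375.
Difference $2,400 − $2,375 = +$25 applied to largest billable hours (Chaudhri): Chaudhri becomes $650.

Lindqvist: $325 · Chaudhri: $650 · Becker: $600 · Delacroix: $450 · Halvorsen: $375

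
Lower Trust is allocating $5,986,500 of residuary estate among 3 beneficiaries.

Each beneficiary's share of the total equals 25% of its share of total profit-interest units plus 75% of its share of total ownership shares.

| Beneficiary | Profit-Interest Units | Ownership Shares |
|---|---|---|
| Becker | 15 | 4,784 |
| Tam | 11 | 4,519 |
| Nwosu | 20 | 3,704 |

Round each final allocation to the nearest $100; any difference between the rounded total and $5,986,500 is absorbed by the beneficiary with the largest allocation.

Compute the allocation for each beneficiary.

Totals — profit-interest units 46, ownership shares 13,007.
Combined weights (25% profit-interest units + 75% ownership shares): Becker 0.3574; Tam 0.3204; Nwosu 0.3223.
Unrounded shares: Becker 2,139,414.68; Tam 1,917,798.26; Nwosu 1,929,287.06.
At nearest $100: Becker $2,139,400; Tam $1,917,800; Nwosu $1,929,300. Sum = $5,986,500.
Rounded total matches; no reconciliation needed.

Becker: $2,139,400 | Tam: $1,917,800 | Nwosu: $1,929,300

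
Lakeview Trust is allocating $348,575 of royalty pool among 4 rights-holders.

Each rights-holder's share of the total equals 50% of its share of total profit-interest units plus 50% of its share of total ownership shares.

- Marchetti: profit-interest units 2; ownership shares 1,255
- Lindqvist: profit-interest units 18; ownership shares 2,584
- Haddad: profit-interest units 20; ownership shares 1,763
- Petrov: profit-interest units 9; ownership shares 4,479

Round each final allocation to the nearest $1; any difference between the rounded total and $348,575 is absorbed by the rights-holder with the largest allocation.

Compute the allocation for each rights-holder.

Marchetti: $28,811 | Lindqvist: $108,698 | Haddad: $101,618 | Petrov: $109,448

Totals — profit-interest units 49, ownership shares 10,081.
Blended shares (50% profit-interest units + 50% ownership shares): Marchetti 0.0827; Lindqvist 0.3118; Haddad 0.2915; Petrov 0.3140.
Pro-rata amounts: Marchetti 28,811.11; Lindqvist 108,698.01; Haddad 101,617.75; Petrov 109,448.13.
Rounded to nearest $1: Marchetti $28,811; Lindqvist $108,698; Haddad $101,618; Petrov $109,448. Sum = $348,575.
No rounding difference to absorb.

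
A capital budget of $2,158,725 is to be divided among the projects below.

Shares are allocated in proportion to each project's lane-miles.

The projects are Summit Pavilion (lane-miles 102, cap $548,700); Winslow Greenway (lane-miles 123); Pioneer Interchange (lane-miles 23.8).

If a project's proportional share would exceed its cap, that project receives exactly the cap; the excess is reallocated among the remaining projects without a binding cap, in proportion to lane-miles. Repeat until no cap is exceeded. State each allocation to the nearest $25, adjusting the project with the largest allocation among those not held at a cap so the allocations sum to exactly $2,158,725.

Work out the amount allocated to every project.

Total lane-miles = 248.8.
Unconstrained shares: Summit Pavilion 885,007.84; Winslow Greenway 1,067,215.33; Pioneer Interchange 206,501.83.
Capped: Summit Pavilion ($548,700); residual $1,610,025 reallocated over remaining lane-miles 146.8.
Redistributed shares: Winslow Greenway 1,348,999.15 → $1,349,000; Pioneer Interchange 261,025.85 → $261,025.

Summit Pavilion: $548,700; Winslow Greenway: $1,349,000; Pioneer Interchange: $261,025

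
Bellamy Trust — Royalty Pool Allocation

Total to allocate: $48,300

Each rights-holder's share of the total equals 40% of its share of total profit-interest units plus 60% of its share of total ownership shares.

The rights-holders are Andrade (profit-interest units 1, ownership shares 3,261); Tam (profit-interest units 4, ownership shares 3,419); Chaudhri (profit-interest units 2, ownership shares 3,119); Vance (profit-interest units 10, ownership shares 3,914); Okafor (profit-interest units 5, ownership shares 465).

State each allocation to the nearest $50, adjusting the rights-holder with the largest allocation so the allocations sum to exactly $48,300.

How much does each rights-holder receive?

Andrade: $7,550; Tam: $10,500; Chaudhri: $8,150; Vance: $16,750; Okafor: $5,350

Profit-interest units total 22; ownership shares total 14,178.
Combined weights (40% profit-interest units + 60% ownership shares): Andrade 0.1562; Tam 0.2174; Chaudhri 0.1684; Vance 0.3475; Okafor 0.1106.
Raw shares: Andrade 7,543.70; Tam 10,501.20; Chaudhri 8,131.64; Vance 16,782.08; Okafor 5,341.37.
At nearest $50: Andrade $7,550; Tam $10,500; Chaudhri $8,150; Vance $16,800; Okafor $5,350. Sum = $48,350.
Difference $48,300 − $48,350 = −$50 applied to largest allocation (Vance): Vance becomes $16,750.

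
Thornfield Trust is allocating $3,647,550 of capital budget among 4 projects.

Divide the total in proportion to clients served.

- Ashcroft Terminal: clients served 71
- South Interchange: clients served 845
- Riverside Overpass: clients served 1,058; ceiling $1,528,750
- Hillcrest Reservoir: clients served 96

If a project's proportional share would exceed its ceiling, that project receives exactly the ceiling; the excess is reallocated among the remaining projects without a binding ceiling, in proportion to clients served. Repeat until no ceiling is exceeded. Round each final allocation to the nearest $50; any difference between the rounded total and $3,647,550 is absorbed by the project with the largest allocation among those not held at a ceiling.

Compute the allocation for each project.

Clients served total: 2,070.
Pro-rata shares before constraints: Ashcroft Terminal 125,109.20; South Interchange 1,488,975.72; Riverside Overpass 1,864,303.33; Hillcrest Reservoir 169,161.74.
Held at cap: Riverside Overpass ($1,528,750); residual $2,118,800 reallocated over remaining clients served 1,012.
Remaining shares: Ashcroft Terminal 148,650.99 → $148,650; South Interchange 1,769,156.13 → $1,769,150; Hillcrest Reservoir 200,992.89 → $201,000.

Ashcroft Terminal: $148,650; South Interchange: $1,769,150; Riverside Overpass: $1,528,750; Hillcrest Reservoir: $201,000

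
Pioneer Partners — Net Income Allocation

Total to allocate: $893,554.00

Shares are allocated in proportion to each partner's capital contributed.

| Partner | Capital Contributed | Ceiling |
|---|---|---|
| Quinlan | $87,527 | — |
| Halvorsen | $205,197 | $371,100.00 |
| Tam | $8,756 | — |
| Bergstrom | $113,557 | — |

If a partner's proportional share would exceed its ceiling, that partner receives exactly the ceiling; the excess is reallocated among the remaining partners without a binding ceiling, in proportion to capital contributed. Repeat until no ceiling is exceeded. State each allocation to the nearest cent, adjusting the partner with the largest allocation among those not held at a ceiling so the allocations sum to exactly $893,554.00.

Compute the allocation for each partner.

Quinlan: $217,922.38 · Halvorsen: $371,100.00 · Tam: $21,800.45 · Bergstrom: $282,731.17

Total capital contributed = 415,037.
Pro-rata shares before constraints: Quinlan 188,441.2738; Halvorsen 441,778.9261; Tam 18,851.2321; Bergstrom 244,482.5680.
Held at cap: Halvorsen ($371,100.00); balance $522,454.00 reallocated over remaining capital contributed 209,840.
Remaining shares: Quinlan 217,922.3754 → $217,922.38; Tam 21,800.4538 → $21,800.45; Bergstrom 282,731.1708 → $282,731.17.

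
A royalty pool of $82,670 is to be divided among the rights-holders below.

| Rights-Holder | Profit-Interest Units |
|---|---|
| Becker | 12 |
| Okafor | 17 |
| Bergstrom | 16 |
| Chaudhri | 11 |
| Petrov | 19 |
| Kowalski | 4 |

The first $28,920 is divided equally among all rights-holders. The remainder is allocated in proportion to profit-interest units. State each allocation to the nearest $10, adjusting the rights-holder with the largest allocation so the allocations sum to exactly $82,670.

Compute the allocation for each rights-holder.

Becker: $12,980; Okafor: $16,390; Bergstrom: $15,710; Chaudhri: $12,300; Petrov: $17,750; Kowalski: $7,540

$28,920 shared equally gives $4,820 per rights-holder.
Remainder $53,750 by profit-interest units (total 79): Becker 8,164.56 → $8,160; Okafor 11,566.46 → $11,570; Bergstrom 10,886.08 → $10,890; Chaudhri 7,484.18 → $7,480; Petrov 12,927.22 → $12,930; Kowalski 2,721.52 → $2,720.
Totals: Becker $4,820 + $8,160 = $12,980; Okafor $4,820 + $11,570 = $16,390; Bergstrom $4,820 + $10,890 = $15,710; Chaudhri $4,820 + $7,480 = $12,300; Petrov $4,820 + $12,930 = $17,750; Kowalski $4,820 + $2,720 = $7,540.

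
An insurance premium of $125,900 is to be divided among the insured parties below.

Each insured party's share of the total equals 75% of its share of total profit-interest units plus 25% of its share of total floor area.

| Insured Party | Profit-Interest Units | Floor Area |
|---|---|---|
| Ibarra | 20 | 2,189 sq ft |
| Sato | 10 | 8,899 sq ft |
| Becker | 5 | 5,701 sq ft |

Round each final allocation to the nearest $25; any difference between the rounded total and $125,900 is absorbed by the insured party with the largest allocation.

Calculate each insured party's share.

Totals — profit-interest units 35, floor area 16,789.
Combined weights (75% profit-interest units + 25% floor area): Ibarra 0.4612; Sato 0.3468; Becker 0.1920.
Raw shares: Ibarra 58,060.95; Sato 43,661.88; Becker 24,177.18.
After rounding ($25): Ibarra $58,050; Sato $43,650; Becker $24,175. Sum = $125,875.
Difference $125,900 − $125,875 = +$25 applied to largest allocation (Ibarra): Ibarra becomes $58,075.

Ibarra: $58,075 · Sato: $43,650 · Becker: $24,175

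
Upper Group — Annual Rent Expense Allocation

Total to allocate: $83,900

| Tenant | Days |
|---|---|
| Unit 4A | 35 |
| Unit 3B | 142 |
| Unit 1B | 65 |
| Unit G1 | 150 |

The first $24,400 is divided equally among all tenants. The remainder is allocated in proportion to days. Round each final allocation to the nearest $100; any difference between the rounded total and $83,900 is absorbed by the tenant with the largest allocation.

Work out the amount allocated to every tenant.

Unit 4A: $11,400 | Unit 3B: $27,700 | Unit 1B: $16,000 | Unit G1: $28,800

First tranche $24,400 split equally: $6,100 each.
Remainder $59,500 by days (total 392): Unit 4A 5,312.50 → $5,300; Unit 3B 21,553.57 → $21,600; Unit 1B 9,866.07 → $9,900; Unit G1 22,767.86 → $22,800.
Rounding difference −$100 on remainder applied to Unit G1.
Totals: Unit 4A $6,100 + $5,300 = $11,400; Unit 3B $6,100 + $21,600 = $27,700; Unit 1B $6,100 + $9,900 = $16,000; Unit G1 $6,100 + $22,700 = $28,800.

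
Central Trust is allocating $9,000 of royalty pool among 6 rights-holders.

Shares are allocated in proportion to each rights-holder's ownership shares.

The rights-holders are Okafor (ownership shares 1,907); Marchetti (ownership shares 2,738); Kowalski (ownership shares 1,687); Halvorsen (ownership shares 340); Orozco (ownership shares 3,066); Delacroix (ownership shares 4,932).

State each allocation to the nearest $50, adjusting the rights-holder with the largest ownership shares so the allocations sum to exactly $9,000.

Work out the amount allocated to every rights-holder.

Okafor: $1,150 · Marchetti: $1,700 · Kowalski: $1,050 · Halvorsen: $200 · Orozco: $1,900 · Delacroix: $3,000

Combined ownership shares = 1,907 + 2,738 + 1,687 + 340 + 3,066 + 4,932 = 14,670.
Proportional shares: Okafor 1,169.94; Marchetti 1,679.75; Kowalski 1,034.97; Halvorsen 208.59; Orozco 1,880.98; Delacroix 3,025.77.
At nearest $50: Okafor $1,150; Marchetti $1,700; Kowalski $1,050; Halvorsen $200; Orozco $1,900; Delacroix $3,050. Sum = $9,050.
Difference $9,000 − $9,050 = −$50 applied to largest ownership shares (Delacroix): Delacroix becomes $3,000.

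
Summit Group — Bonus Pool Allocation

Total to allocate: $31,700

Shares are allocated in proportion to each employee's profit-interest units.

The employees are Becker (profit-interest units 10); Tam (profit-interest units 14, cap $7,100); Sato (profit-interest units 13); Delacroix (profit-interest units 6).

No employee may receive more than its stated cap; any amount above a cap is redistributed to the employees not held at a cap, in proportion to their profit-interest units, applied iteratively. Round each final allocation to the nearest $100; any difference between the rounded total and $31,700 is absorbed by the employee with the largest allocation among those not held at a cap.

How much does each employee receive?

Profit-interest units total: 43.
Unconstrained shares: Becker 7,372.09; Tam 10,320.93; Sato 9,583.72; Delacroix 4,423.26.
Held at cap: Tam ($7,100); residual $24,600 reallocated over remaining profit-interest units 29.
Shares after redistribution: Becker 8,482.76 → $8,500; Sato 11,027.59 → $11,000; Delacroix 5,089.66 → $5,100.

Becker: $8,500 · Tam: $7,100 · Sato: $11,000 · Delacroix: $5,100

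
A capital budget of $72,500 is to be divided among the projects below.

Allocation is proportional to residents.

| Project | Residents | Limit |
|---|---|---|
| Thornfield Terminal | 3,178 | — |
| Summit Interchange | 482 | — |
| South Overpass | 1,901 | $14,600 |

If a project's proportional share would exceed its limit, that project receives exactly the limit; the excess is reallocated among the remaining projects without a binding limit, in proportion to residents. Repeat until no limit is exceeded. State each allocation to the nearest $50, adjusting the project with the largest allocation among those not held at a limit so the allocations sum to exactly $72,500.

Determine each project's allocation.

Thornfield Terminal: $50,250 · Summit Interchange: $7,650 · South Overpass: $14,600

Total residents = 5,561.
Proportional shares (ignoring caps): Thornfield Terminal 41,432.30; Summit Interchange 6,283.94; South Overpass 24,783.76.
Capped: South Overpass ($14,600); remaining pool $57,900 reallocated over remaining residents 3,660.
Remaining shares: Thornfield Terminal 50,274.92 → $50,250; Summit Interchange 7,625.08 → $7,650.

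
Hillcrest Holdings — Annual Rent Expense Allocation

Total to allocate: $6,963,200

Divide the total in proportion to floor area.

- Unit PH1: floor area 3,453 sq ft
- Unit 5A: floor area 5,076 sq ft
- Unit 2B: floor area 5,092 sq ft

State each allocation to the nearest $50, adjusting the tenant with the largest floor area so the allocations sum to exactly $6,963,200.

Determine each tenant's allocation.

Unit PH1: $1,765,200 · Unit 5A: $2,594,900 · Unit 2B: $2,603,100

Sum of floor area: 3,453 + 5,076 + 5,092 = 13,621.
Pro-rata amounts: Unit PH1 1,765,210.31; Unit 5A 2,594,905.16; Unit 2B 2,603,084.53.
After rounding ($50): Unit PH1 $1,765,200; Unit 5A $2,594,900; Unit 2B $2,603,100. Sum = $6,963,200.
Rounded total matches; no reconciliation needed.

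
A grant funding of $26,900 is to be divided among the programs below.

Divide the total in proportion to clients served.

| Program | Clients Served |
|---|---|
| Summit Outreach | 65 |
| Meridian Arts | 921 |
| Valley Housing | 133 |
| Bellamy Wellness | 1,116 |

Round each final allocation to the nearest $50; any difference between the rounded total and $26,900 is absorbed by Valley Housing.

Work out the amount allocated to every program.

Clients served total: 2,235.
Pro-rata amounts: Summit Outreach 65/2,235 × $26,900 = 782.33; Meridian Arts 921/2,235 × $26,900 = 11,084.97; Valley Housing 133/2,235 × $26,900 = 1,600.76; Bellamy Wellness 1,116/2,235 × $26,900 = 13,431.95.
At nearest $50: Summit Outreach $800; Meridian Arts $11,100; Valley Housing $1,600; Bellamy Wellness $13,450. Sum = $26,950.
Difference $26,900 − $26,950 = −$50 applied to Valley Housing: Valley Housing becomes $1,550.

Summit Outreach: $800 · Meridian Arts: $11,100 · Valley Housing: $1,550 · Bellamy Wellness: $13,450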